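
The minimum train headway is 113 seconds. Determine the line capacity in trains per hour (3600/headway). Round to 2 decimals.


Capacity = 3600 / headway
Capacity = 3600 / 113
Capacity = 31.86 trains/hour

31.86


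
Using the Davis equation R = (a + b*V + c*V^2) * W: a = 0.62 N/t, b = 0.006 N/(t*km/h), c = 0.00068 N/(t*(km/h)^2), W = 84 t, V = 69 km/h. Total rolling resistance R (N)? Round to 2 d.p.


b*V = 0.006 * 69 = 0.414
c*V^2 = 0.00068 * 4761 = 3.23748
R_per_t = 0.62 + 0.414 + 3.23748 = 4.27148 N/t
R_total = 4.27148 * 84 = 358.80 N

358.80


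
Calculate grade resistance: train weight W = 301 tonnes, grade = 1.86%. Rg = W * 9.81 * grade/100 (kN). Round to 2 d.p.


Rg = W * 9.81 * grade / 100
Rg = 301 * 9.81 * 1.86 / 100
Rg = 2952.81 * 0.0186
Rg = 54.92 kN

54.92


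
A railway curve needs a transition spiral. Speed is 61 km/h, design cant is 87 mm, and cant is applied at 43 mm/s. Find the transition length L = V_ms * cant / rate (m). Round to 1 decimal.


Convert speed: V = 61 / 3.6 = 16.9444 m/s
L = 16.9444 * 87 / 43
L = 1474.1667 / 43
L = 34.3 m

34.3


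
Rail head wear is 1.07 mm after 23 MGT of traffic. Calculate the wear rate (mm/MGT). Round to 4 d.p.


Wear rate = total wear / cumulative tonnage
Rate = 1.07 / 23
Rate = 0.0465 mm/MGT

0.0465


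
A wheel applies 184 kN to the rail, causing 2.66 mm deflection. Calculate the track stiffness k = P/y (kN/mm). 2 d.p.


Track stiffness k = P / y
k = 184 / 2.66
k = 69.17 kN/mm

69.17


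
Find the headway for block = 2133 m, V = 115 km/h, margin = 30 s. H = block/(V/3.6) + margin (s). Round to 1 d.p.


V = 115 / 3.6 = 31.9444 m/s
Block traversal time = 2133 / 31.9444 = 66.7722 s
Headway = 66.7722 + 30
Headway = 96.8 s

96.8


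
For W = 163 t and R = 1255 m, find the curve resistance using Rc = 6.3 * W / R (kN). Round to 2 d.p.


Rc = 6.3 * W / R
Rc = 6.3 * 163 / 1255
Rc = 1026.9 / 1255
Rc = 0.82 kN

0.82


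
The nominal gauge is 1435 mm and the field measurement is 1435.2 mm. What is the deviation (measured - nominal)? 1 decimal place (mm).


Deviation = measured - nominal
Deviation = 1435.2 - 1435
Deviation = 0.2 mm

0.2


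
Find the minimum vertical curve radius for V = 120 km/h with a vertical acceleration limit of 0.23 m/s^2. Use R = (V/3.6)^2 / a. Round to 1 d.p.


Convert speed: V = 120 / 3.6 = 33.3333 m/s
V^2 = 1111.1111 m^2/s^2
R_v = 1111.1111 / 0.23
R_v = 4830.9 m

4830.9


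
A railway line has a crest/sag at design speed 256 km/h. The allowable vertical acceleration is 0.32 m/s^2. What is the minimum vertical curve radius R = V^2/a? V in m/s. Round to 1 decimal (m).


Convert speed: V = 256 / 3.6 = 71.1111 m/s
V^2 = 5056.7901 m^2/s^2
R_v = 5056.7901 / 0.32
R_v = 15802.5 m

15802.5


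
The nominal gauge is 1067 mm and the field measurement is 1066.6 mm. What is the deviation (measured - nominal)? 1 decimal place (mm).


Deviation = measured - nominal
Deviation = 1066.6 - 1067
Deviation = -0.4 mm

-0.4


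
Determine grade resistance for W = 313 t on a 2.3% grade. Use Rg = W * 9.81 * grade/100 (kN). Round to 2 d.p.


Rg = W * 9.81 * grade / 100
Rg = 313 * 9.81 * 2.3 / 100
Rg = 3070.53 * 0.023
Rg = 70.62 kN

70.62


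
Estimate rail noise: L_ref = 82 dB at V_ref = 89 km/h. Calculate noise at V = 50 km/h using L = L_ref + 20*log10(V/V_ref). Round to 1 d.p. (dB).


V/V_ref = 50 / 89 = 0.561798
log10(0.561798) = -0.25042
20 * -0.25042 = -5.0084
L = 82 + -5.0084 = 77.0 dB

77.0


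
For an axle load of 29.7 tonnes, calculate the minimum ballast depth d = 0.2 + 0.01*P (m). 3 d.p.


d = 0.2 + 0.01 * 29.7
d = 0.2 + 0.297
d = 0.497 m

0.497


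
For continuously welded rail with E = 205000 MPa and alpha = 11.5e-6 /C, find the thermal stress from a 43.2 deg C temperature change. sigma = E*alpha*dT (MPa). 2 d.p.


sigma = E * alpha * dT
sigma = 205000 * 11.5e-6 * 43.2
sigma = 2.3575 * 43.2
sigma = 101.84 MPa

101.84


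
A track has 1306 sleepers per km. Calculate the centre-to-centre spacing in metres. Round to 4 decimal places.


Spacing = 1000 m / number of sleepers
Spacing = 1000 / 1306
Spacing = 0.7657 m

0.7657


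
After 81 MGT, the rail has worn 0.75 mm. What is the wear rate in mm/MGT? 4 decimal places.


Wear rate = total wear / cumulative tonnage
Rate = 0.75 / 81
Rate = 0.0093 mm/MGT

0.0093


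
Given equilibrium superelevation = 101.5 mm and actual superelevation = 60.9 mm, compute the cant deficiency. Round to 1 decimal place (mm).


Cant deficiency = equilibrium cant - actual cant
CD = 101.5 - 60.9
CD = 40.6 mm

40.6


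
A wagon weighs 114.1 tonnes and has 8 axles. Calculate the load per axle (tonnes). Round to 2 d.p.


Load per axle = total weight / number of axles
Load = 114.1 / 8
Load = 14.26 tonnes

14.26


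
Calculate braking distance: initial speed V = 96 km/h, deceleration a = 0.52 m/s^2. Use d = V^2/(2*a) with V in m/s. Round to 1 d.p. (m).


Convert speed: V = 96 / 3.6 = 26.6667 m/s
V^2 = 711.1111
d = 711.1111 / (2 * 0.52)
d = 711.1111 / 1.04
d = 683.8 m

683.8


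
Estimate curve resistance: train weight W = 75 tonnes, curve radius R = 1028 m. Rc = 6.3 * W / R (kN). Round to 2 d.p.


Rc = 6.3 * W / R
Rc = 6.3 * 75 / 1028
Rc = 472.5 / 1028
Rc = 0.46 kN

0.46


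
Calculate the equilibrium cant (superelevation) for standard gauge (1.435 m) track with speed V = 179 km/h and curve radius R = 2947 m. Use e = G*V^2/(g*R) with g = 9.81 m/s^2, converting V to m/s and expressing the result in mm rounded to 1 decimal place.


Convert speed: V = 179 / 3.6 = 49.7222 m/s
Apply formula: e = 1.435 * 49.7222^2 / (9.81 * 2947)
e = 1.435 * 2472.2994 / 28910.07
e = 0.122717 m = 122.7 mm

122.7


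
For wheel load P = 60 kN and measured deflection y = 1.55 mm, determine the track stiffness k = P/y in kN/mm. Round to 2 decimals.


Track stiffness k = P / y
k = 60 / 1.55
k = 38.71 kN/mm

38.71


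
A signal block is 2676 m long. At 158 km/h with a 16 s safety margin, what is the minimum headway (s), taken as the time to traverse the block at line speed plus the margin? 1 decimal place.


V = 158 / 3.6 = 43.8889 m/s
Block traversal time = 2676 / 43.8889 = 60.9722 s
Headway = 60.9722 + 16
Headway = 77.0 s

77.0


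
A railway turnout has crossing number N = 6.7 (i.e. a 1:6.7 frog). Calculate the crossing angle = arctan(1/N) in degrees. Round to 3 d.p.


1/N = 1/6.7 = 0.149254
angle = arctan(0.149254) = 0.14816 rad
angle = 0.14816 * 180/pi = 8.489 degrees

8.489


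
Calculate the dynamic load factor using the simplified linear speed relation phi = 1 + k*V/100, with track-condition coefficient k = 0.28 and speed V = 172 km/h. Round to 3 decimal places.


phi = 1 + k * V / 100
phi = 1 + 0.28 * 172 / 100
phi = 1 + 0.4816
phi = 1.482

1.482


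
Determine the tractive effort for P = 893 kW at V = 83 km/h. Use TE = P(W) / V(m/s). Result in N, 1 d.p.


Convert: P = 893 kW = 893000 W
V = 83 / 3.6 = 23.0556 m/s
TE = 893000 / 23.0556
TE = 38732.5 N

38732.5


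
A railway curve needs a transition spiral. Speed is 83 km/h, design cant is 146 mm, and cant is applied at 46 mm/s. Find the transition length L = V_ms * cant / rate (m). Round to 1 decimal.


Convert speed: V = 83 / 3.6 = 23.0556 m/s
L = 23.0556 * 146 / 46
L = 3366.1111 / 46
L = 73.2 m

73.2


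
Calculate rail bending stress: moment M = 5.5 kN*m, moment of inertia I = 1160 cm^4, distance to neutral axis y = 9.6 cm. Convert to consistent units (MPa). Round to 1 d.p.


Convert units:
M = 5.5 kN*m = 5500000 N*mm
y = 9.6 cm = 96 mm
I = 1160 cm^4 = 11600000 mm^4
sigma = 5500000 * 96 / 11600000
sigma = 45.5 MPa

45.5


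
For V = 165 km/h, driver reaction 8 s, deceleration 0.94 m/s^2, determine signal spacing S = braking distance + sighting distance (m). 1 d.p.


V = 165 / 3.6 = 45.8333 m/s
Braking distance = 45.8333^2 / (2*0.94) = 1117.3907 m
Sighting distance = 45.8333 * 8 = 366.6667 m
S = 1117.3907 + 366.6667 = 1484.1 m

1484.1


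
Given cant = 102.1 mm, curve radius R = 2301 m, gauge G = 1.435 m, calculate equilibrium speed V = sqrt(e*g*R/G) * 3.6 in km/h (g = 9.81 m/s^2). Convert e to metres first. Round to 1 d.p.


Convert cant: e = 102.1 mm = 0.1021 m
V_ms = sqrt(0.1021 * 9.81 * 2301 / 1.435)
V_ms = sqrt(1606.051499) = 40.0756 m/s
V = 40.0756 * 3.6 = 144.3 km/h

144.3


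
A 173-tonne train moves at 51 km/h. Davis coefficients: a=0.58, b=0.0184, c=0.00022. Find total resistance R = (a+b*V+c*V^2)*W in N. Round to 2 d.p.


b*V = 0.0184 * 51 = 0.9384
c*V^2 = 0.00022 * 2601 = 0.57222
R_per_t = 0.58 + 0.9384 + 0.57222 = 2.09062 N/t
R_total = 2.09062 * 173 = 361.68 N

361.68


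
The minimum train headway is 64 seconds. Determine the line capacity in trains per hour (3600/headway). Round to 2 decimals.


Capacity = 3600 / headway
Capacity = 3600 / 64
Capacity = 56.25 trains/hour

56.25


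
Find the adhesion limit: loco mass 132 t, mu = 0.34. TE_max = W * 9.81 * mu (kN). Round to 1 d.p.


TE_max = W * g * mu
TE_max = 132 * 9.81 * 0.34
TE_max = 1294.92 * 0.34
TE_max = 440.3 kN

440.3


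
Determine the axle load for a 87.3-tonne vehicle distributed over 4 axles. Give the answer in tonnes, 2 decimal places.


Load per axle = total weight / number of axles
Load = 87.3 / 4
Load = 21.83 tonnes

21.83


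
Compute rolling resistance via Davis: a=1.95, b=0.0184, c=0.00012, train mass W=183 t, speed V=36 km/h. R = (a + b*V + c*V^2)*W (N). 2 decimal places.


b*V = 0.0184 * 36 = 0.6624
c*V^2 = 0.00012 * 1296 = 0.15552
R_per_t = 1.95 + 0.6624 + 0.15552 = 2.76792 N/t
R_total = 2.76792 * 183 = 506.53 N

506.53


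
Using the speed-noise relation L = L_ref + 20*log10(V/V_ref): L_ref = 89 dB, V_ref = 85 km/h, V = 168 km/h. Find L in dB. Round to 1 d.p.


V/V_ref = 168 / 85 = 1.976471
log10(1.976471) = 0.29589
20 * 0.29589 = 5.9178
L = 89 + 5.9178 = 94.9 dB

94.9


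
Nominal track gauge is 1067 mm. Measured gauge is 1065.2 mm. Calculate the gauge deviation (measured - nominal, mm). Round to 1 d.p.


Deviation = measured - nominal
Deviation = 1065.2 - 1067
Deviation = -1.8 mm

-1.8


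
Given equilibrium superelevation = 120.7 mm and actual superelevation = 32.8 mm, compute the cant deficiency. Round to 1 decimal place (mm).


Cant deficiency = equilibrium cant - actual cant
CD = 120.7 - 32.8
CD = 87.9 mm

87.9


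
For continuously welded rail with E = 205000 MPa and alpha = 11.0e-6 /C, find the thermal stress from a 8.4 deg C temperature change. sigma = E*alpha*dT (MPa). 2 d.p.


sigma = E * alpha * dT
sigma = 205000 * 11.0e-6 * 8.4
sigma = 2.255 * 8.4
sigma = 18.94 MPa

18.94


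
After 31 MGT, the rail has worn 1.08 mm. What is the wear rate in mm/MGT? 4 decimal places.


Wear rate = total wear / cumulative tonnage
Rate = 1.08 / 31
Rate = 0.0348 mm/MGT

0.0348


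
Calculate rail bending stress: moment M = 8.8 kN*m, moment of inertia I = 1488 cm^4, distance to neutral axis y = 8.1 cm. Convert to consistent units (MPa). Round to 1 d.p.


Convert units:
M = 8.8 kN*m = 8800000 N*mm
y = 8.1 cm = 81 mm
I = 1488 cm^4 = 14880000 mm^4
sigma = 8800000 * 81 / 14880000
sigma = 47.9 MPa

47.9


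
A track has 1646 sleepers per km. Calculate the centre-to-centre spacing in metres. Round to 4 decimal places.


Spacing = 1000 m / number of sleepers
Spacing = 1000 / 1646
Spacing = 0.6075 m

0.6075


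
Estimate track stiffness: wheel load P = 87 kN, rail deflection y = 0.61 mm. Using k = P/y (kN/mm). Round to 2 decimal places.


Track stiffness k = P / y
k = 87 / 0.61
k = 142.62 kN/mm

142.62


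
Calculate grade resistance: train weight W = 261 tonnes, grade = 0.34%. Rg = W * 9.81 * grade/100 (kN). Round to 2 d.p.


Rg = W * 9.81 * grade / 100
Rg = 261 * 9.81 * 0.34 / 100
Rg = 2560.41 * 0.0034
Rg = 8.71 kN

8.71


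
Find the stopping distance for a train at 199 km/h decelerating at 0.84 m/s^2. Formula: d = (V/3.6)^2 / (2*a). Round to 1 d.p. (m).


Convert speed: V = 199 / 3.6 = 55.2778 m/s
V^2 = 3055.6327
d = 3055.6327 / (2 * 0.84)
d = 3055.6327 / 1.68
d = 1818.8 m

1818.8


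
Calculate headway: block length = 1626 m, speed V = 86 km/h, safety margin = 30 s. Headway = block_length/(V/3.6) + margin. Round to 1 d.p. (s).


V = 86 / 3.6 = 23.8889 m/s
Block traversal time = 1626 / 23.8889 = 68.0651 s
Headway = 68.0651 + 30
Headway = 98.1 s

98.1


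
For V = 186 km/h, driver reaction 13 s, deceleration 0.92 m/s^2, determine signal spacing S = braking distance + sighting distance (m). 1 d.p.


V = 186 / 3.6 = 51.6667 m/s
Braking distance = 51.6667^2 / (2*0.92) = 1450.785 m
Sighting distance = 51.6667 * 13 = 671.6667 m
S = 1450.785 + 671.6667 = 2122.5 m

2122.5


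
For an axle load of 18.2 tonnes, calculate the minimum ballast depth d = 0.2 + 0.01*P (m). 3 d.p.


d = 0.2 + 0.01 * 18.2
d = 0.2 + 0.182
d = 0.382 m

0.382


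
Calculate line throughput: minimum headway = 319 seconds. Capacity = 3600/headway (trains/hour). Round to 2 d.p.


Capacity = 3600 / headway
Capacity = 3600 / 319
Capacity = 11.29 trains/hour

11.29


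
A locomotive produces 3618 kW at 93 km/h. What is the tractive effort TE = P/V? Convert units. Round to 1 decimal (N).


Convert: P = 3618 kW = 3618000 W
V = 93 / 3.6 = 25.8333 m/s
TE = 3618000 / 25.8333
TE = 140051.6 N

140051.6


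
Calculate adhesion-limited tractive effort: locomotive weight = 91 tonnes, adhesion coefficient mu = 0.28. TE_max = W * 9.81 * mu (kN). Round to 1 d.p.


TE_max = W * g * mu
TE_max = 91 * 9.81 * 0.28
TE_max = 892.71 * 0.28
TE_max = 250.0 kN

250.0


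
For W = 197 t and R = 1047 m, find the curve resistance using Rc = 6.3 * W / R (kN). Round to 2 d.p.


Rc = 6.3 * W / R
Rc = 6.3 * 197 / 1047
Rc = 1241.1 / 1047
Rc = 1.19 kN

1.19


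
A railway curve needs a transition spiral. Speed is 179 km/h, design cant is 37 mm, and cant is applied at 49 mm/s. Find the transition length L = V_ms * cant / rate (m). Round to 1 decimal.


Convert speed: V = 179 / 3.6 = 49.7222 m/s
L = 49.7222 * 37 / 49
L = 1839.7222 / 49
L = 37.5 m

37.5


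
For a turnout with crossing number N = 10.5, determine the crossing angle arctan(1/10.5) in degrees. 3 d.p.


1/N = 1/10.5 = 0.095238
angle = arctan(0.095238) = 0.094952 rad
angle = 0.094952 * 180/pi = 5.440 degrees

5.440


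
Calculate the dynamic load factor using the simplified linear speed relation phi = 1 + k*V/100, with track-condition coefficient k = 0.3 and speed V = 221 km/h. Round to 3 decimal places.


phi = 1 + k * V / 100
phi = 1 + 0.3 * 221 / 100
phi = 1 + 0.663
phi = 1.663

1.663


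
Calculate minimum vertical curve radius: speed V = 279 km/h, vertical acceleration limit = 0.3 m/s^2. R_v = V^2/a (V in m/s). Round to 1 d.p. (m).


Convert speed: V = 279 / 3.6 = 77.5 m/s
V^2 = 6006.25 m^2/s^2
R_v = 6006.25 / 0.3
R_v = 20020.8 m

20020.8


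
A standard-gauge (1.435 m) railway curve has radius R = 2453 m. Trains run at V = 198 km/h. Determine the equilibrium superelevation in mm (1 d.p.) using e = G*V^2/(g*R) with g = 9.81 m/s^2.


Convert speed: V = 198 / 3.6 = 55.0 m/s
Apply formula: e = 1.435 * 55.0^2 / (9.81 * 2453)
e = 1.435 * 3025.0 / 24063.93
e = 0.180389 m = 180.4 mm

180.4


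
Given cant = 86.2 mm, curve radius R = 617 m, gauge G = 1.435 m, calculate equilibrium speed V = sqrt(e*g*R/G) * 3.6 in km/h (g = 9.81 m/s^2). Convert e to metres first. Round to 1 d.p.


Convert cant: e = 86.2 mm = 0.0862 m
V_ms = sqrt(0.0862 * 9.81 * 617 / 1.435)
V_ms = sqrt(363.587996) = 19.068 m/s
V = 19.068 * 3.6 = 68.6 km/h

68.6


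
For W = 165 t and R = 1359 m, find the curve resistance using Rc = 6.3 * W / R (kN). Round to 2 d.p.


Rc = 6.3 * W / R
Rc = 6.3 * 165 / 1359
Rc = 1039.5 / 1359
Rc = 0.76 kN

0.76


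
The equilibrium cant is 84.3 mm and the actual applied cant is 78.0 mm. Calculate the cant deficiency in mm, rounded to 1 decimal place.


Cant deficiency = equilibrium cant - actual cant
CD = 84.3 - 78.0
CD = 6.3 mm

6.3


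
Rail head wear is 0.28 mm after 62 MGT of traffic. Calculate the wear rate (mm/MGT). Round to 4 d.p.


Wear rate = total wear / cumulative tonnage
Rate = 0.28 / 62
Rate = 0.0045 mm/MGT

0.0045


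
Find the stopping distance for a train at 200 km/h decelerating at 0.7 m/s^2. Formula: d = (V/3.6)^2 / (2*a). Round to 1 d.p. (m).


Convert speed: V = 200 / 3.6 = 55.5556 m/s
V^2 = 3086.4198
d = 3086.4198 / (2 * 0.7)
d = 3086.4198 / 1.4
d = 2204.6 m

2204.6


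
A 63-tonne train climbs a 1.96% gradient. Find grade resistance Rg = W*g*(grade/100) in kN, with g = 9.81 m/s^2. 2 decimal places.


Rg = W * 9.81 * grade / 100
Rg = 63 * 9.81 * 1.96 / 100
Rg = 618.03 * 0.0196
Rg = 12.11 kN

12.11


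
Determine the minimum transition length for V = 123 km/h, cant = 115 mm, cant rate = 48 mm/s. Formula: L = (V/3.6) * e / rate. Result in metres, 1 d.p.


Convert speed: V = 123 / 3.6 = 34.1667 m/s
L = 34.1667 * 115 / 48
L = 3929.1667 / 48
L = 81.9 m

81.9


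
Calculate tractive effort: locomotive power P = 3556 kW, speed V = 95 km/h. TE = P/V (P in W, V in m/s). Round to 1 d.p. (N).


Convert: P = 3556 kW = 3556000 W
V = 95 / 3.6 = 26.3889 m/s
TE = 3556000 / 26.3889
TE = 134753.7 N

134753.7


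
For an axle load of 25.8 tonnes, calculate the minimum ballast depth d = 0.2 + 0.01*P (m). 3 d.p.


d = 0.2 + 0.01 * 25.8
d = 0.2 + 0.258
d = 0.458 m

0.458


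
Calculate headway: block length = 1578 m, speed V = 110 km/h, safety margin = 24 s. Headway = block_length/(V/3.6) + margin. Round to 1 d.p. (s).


V = 110 / 3.6 = 30.5556 m/s
Block traversal time = 1578 / 30.5556 = 51.6436 s
Headway = 51.6436 + 24
Headway = 75.6 s

75.6


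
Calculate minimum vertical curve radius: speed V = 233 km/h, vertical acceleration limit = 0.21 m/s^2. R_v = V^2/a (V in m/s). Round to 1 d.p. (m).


Convert speed: V = 233 / 3.6 = 64.7222 m/s
V^2 = 4188.966 m^2/s^2
R_v = 4188.966 / 0.21
R_v = 19947.5 m

19947.5


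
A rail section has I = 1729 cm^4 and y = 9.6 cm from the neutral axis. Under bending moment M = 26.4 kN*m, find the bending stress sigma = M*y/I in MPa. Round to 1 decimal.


Convert units:
M = 26.4 kN*m = 26400000 N*mm
y = 9.6 cm = 96 mm
I = 1729 cm^4 = 17290000 mm^4
sigma = 26400000 * 96 / 17290000
sigma = 146.6 MPa

146.6


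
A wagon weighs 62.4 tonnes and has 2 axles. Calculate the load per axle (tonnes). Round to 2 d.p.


Load per axle = total weight / number of axles
Load = 62.4 / 2
Load = 31.20 tonnes

31.20


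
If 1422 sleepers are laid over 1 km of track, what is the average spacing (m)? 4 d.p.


Spacing = 1000 m / number of sleepers
Spacing = 1000 / 1422
Spacing = 0.7032 m

0.7032


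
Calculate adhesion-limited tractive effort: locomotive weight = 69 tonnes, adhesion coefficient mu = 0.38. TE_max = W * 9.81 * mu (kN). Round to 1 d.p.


TE_max = W * g * mu
TE_max = 69 * 9.81 * 0.38
TE_max = 676.89 * 0.38
TE_max = 257.2 kN

257.2


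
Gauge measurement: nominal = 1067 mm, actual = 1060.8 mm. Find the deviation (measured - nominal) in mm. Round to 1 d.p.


Deviation = measured - nominal
Deviation = 1060.8 - 1067
Deviation = -6.2 mm

-6.2


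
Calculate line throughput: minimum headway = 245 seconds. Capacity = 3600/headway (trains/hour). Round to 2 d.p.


Capacity = 3600 / headway
Capacity = 3600 / 245
Capacity = 14.69 trains/hour

14.69


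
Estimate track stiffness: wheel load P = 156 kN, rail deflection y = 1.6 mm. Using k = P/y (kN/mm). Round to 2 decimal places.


Track stiffness k = P / y
k = 156 / 1.6
k = 97.50 kN/mm

97.50


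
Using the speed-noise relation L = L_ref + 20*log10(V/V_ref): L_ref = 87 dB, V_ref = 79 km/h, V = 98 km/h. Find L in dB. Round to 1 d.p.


V/V_ref = 98 / 79 = 1.240506
log10(1.240506) = 0.093599
20 * 0.093599 = 1.872
L = 87 + 1.872 = 88.9 dB

88.9


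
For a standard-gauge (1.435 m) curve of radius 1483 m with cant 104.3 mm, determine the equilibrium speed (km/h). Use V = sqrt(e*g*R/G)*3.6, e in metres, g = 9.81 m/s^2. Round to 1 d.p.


Convert cant: e = 104.3 mm = 0.1043 m
V_ms = sqrt(0.1043 * 9.81 * 1483 / 1.435)
V_ms = sqrt(1057.407937) = 32.5178 m/s
V = 32.5178 * 3.6 = 117.1 km/h

117.1


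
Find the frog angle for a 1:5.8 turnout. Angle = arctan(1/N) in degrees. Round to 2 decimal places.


1/N = 1/5.8 = 0.172414
angle = arctan(0.172414) = 0.170735 rad
angle = 0.170735 * 180/pi = 9.78 degrees

9.78


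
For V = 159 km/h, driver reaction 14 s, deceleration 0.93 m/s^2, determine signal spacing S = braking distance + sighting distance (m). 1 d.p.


V = 159 / 3.6 = 44.1667 m/s
Braking distance = 44.1667^2 / (2*0.93) = 1048.7605 m
Sighting distance = 44.1667 * 14 = 618.3333 m
S = 1048.7605 + 618.3333 = 1667.1 m

1667.1


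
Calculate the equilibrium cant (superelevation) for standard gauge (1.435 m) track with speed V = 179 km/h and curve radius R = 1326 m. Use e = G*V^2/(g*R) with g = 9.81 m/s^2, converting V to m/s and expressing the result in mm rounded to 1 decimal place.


Convert speed: V = 179 / 3.6 = 49.7222 m/s
Apply formula: e = 1.435 * 49.7222^2 / (9.81 * 1326)
e = 1.435 * 2472.2994 / 13008.06
e = 0.272735 m = 272.7 mm

272.7


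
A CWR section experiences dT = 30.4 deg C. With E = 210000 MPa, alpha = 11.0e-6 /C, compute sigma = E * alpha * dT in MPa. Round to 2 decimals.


sigma = E * alpha * dT
sigma = 210000 * 11.0e-6 * 30.4
sigma = 2.31 * 30.4
sigma = 70.22 MPa

70.22


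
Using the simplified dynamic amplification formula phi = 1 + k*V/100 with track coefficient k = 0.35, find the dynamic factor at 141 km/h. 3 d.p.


phi = 1 + k * V / 100
phi = 1 + 0.35 * 141 / 100
phi = 1 + 0.4935
phi = 1.494

1.494


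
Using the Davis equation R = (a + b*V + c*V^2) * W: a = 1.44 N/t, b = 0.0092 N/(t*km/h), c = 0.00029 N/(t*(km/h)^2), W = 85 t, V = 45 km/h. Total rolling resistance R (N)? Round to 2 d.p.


b*V = 0.0092 * 45 = 0.414
c*V^2 = 0.00029 * 2025 = 0.58725
R_per_t = 1.44 + 0.414 + 0.58725 = 2.44125 N/t
R_total = 2.44125 * 85 = 207.51 N

207.51


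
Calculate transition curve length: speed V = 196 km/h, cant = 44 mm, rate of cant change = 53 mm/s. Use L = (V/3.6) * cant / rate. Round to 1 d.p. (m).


Convert speed: V = 196 / 3.6 = 54.4444 m/s
L = 54.4444 * 44 / 53
L = 2395.5556 / 53
L = 45.2 m

45.2


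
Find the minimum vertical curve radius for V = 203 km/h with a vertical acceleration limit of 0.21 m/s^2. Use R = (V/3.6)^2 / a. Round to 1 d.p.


Convert speed: V = 203 / 3.6 = 56.3889 m/s
V^2 = 3179.7068 m^2/s^2
R_v = 3179.7068 / 0.21
R_v = 15141.5 m

15141.5


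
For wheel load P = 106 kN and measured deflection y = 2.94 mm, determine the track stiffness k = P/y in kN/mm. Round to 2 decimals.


Track stiffness k = P / y
k = 106 / 2.94
k = 36.05 kN/mm

36.05


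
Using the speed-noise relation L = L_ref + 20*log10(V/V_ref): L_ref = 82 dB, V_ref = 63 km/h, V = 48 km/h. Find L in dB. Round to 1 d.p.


V/V_ref = 48 / 63 = 0.761905
log10(0.761905) = -0.118099
20 * -0.118099 = -2.362
L = 82 + -2.362 = 79.6 dB

79.6


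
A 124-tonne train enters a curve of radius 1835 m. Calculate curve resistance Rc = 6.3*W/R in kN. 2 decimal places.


Rc = 6.3 * W / R
Rc = 6.3 * 124 / 1835
Rc = 781.2 / 1835
Rc = 0.43 kN

0.43


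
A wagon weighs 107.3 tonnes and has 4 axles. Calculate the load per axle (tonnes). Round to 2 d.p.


Load per axle = total weight / number of axles
Load = 107.3 / 4
Load = 26.83 tonnes

26.83


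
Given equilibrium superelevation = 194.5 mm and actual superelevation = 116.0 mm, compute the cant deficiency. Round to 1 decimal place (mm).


Cant deficiency = equilibrium cant - actual cant
CD = 194.5 - 116.0
CD = 78.5 mm

78.5


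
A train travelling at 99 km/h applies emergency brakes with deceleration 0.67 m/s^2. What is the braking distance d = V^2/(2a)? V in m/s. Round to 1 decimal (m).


Convert speed: V = 99 / 3.6 = 27.5 m/s
V^2 = 756.25
d = 756.25 / (2 * 0.67)
d = 756.25 / 1.34
d = 564.4 m

564.4


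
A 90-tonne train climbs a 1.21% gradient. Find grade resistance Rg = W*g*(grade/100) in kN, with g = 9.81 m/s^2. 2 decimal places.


Rg = W * 9.81 * grade / 100
Rg = 90 * 9.81 * 1.21 / 100
Rg = 882.9 * 0.0121
Rg = 10.68 kN

10.68


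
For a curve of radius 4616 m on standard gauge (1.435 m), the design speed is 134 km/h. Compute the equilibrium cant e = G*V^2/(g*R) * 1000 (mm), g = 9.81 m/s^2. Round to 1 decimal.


Convert speed: V = 134 / 3.6 = 37.2222 m/s
Apply formula: e = 1.435 * 37.2222^2 / (9.81 * 4616)
e = 1.435 * 1385.4938 / 45282.96
e = 0.043906 m = 43.9 mm

43.9


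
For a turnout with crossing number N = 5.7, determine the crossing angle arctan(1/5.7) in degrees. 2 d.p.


1/N = 1/5.7 = 0.175439
angle = arctan(0.175439) = 0.173671 rad
angle = 0.173671 * 180/pi = 9.95 degrees

9.95


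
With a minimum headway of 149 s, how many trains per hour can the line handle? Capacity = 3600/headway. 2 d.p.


Capacity = 3600 / headway
Capacity = 3600 / 149
Capacity = 24.16 trains/hour

24.16


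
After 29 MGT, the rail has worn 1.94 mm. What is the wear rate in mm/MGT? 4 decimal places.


Wear rate = total wear / cumulative tonnage
Rate = 1.94 / 29
Rate = 0.0669 mm/MGT

0.0669


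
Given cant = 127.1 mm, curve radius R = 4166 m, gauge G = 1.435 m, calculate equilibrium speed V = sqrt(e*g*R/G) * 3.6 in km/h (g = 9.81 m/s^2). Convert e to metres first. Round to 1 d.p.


Convert cant: e = 127.1 mm = 0.1271 m
V_ms = sqrt(0.1271 * 9.81 * 4166 / 1.435)
V_ms = sqrt(3619.777886) = 60.1646 m/s
V = 60.1646 * 3.6 = 216.6 km/h

216.6


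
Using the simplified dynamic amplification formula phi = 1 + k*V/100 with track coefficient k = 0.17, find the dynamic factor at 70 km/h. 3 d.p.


phi = 1 + k * V / 100
phi = 1 + 0.17 * 70 / 100
phi = 1 + 0.119
phi = 1.119

1.119


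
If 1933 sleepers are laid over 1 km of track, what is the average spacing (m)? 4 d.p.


Spacing = 1000 m / number of sleepers
Spacing = 1000 / 1933
Spacing = 0.5173 m

0.5173


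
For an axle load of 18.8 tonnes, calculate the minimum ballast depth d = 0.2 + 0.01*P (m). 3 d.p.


d = 0.2 + 0.01 * 18.8
d = 0.2 + 0.188
d = 0.388 m

0.388


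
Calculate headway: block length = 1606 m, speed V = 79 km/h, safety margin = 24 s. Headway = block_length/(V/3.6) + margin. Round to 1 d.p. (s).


V = 79 / 3.6 = 21.9444 m/s
Block traversal time = 1606 / 21.9444 = 73.1848 s
Headway = 73.1848 + 24
Headway = 97.2 s

97.2


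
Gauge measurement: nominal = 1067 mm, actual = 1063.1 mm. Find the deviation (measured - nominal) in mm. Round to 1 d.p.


Deviation = measured - nominal
Deviation = 1063.1 - 1067
Deviation = -3.9 mm

-3.9


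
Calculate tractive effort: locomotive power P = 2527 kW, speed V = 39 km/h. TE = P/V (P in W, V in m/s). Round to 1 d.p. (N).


Convert: P = 2527 kW = 2527000 W
V = 39 / 3.6 = 10.8333 m/s
TE = 2527000 / 10.8333
TE = 233261.5 N

233261.5


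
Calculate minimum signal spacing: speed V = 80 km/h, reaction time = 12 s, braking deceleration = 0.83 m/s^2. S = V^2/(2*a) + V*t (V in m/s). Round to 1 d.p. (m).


V = 80 / 3.6 = 22.2222 m/s
Braking distance = 22.2222^2 / (2*0.83) = 297.4862 m
Sighting distance = 22.2222 * 12 = 266.6667 m
S = 297.4862 + 266.6667 = 564.2 m

564.2


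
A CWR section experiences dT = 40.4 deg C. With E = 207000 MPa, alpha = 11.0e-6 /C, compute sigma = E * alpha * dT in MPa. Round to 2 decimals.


sigma = E * alpha * dT
sigma = 207000 * 11.0e-6 * 40.4
sigma = 2.277 * 40.4
sigma = 91.99 MPa

91.99


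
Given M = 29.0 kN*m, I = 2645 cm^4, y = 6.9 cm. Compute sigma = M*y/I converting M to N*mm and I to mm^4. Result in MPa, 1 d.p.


Convert units:
M = 29.0 kN*m = 29000000 N*mm
y = 6.9 cm = 69 mm
I = 2645 cm^4 = 26450000 mm^4
sigma = 29000000 * 69 / 26450000
sigma = 75.7 MPa

75.7


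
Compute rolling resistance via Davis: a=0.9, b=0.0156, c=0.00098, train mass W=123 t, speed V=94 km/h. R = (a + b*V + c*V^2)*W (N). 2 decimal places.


b*V = 0.0156 * 94 = 1.4664
c*V^2 = 0.00098 * 8836 = 8.65928
R_per_t = 0.9 + 1.4664 + 8.65928 = 11.02568 N/t
R_total = 11.02568 * 123 = 1356.16 N

1356.16


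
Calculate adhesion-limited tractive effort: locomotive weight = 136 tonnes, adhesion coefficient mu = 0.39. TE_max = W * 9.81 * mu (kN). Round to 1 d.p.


TE_max = W * g * mu
TE_max = 136 * 9.81 * 0.39
TE_max = 1334.16 * 0.39
TE_max = 520.3 kN

520.3


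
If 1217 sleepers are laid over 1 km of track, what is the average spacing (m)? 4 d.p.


Spacing = 1000 m / number of sleepers
Spacing = 1000 / 1217
Spacing = 0.8217 m

0.8217


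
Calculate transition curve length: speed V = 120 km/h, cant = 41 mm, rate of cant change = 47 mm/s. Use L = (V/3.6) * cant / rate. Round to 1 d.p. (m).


Convert speed: V = 120 / 3.6 = 33.3333 m/s
L = 33.3333 * 41 / 47
L = 1366.6667 / 47
L = 29.1 m

29.1


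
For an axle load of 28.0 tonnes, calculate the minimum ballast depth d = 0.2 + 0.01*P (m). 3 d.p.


d = 0.2 + 0.01 * 28.0
d = 0.2 + 0.28
d = 0.480 m

0.480


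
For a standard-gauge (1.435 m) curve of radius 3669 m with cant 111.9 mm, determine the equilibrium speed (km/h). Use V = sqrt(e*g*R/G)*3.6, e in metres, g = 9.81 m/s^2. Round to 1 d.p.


Convert cant: e = 111.9 mm = 0.1119 m
V_ms = sqrt(0.1119 * 9.81 * 3669 / 1.435)
V_ms = sqrt(2806.692955) = 52.9782 m/s
V = 52.9782 * 3.6 = 190.7 km/h

190.7


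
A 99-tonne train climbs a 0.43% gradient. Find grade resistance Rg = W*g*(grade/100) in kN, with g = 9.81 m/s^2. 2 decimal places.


Rg = W * 9.81 * grade / 100
Rg = 99 * 9.81 * 0.43 / 100
Rg = 971.19 * 0.0043
Rg = 4.18 kN

4.18


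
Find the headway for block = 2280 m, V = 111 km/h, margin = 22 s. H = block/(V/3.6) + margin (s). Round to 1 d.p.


V = 111 / 3.6 = 30.8333 m/s
Block traversal time = 2280 / 30.8333 = 73.9459 s
Headway = 73.9459 + 22
Headway = 95.9 s

95.9


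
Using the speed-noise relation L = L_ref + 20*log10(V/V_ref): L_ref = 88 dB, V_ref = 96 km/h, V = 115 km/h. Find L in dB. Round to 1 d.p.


V/V_ref = 115 / 96 = 1.197917
log10(1.197917) = 0.078427
20 * 0.078427 = 1.5685
L = 88 + 1.5685 = 89.6 dB

89.6


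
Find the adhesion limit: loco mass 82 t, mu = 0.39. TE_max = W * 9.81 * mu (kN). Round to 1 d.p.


TE_max = W * g * mu
TE_max = 82 * 9.81 * 0.39
TE_max = 804.42 * 0.39
TE_max = 313.7 kN

313.7


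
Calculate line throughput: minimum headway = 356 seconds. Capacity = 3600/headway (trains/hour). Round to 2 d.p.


Capacity = 3600 / headway
Capacity = 3600 / 356
Capacity = 10.11 trains/hour

10.11


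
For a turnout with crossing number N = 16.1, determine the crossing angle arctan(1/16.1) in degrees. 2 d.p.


1/N = 1/16.1 = 0.062112
angle = arctan(0.062112) = 0.062032 rad
angle = 0.062032 * 180/pi = 3.55 degrees

3.55


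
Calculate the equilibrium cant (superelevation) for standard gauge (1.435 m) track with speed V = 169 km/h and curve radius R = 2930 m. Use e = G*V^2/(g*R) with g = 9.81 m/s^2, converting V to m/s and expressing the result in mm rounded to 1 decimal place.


Convert speed: V = 169 / 3.6 = 46.9444 m/s
Apply formula: e = 1.435 * 46.9444^2 / (9.81 * 2930)
e = 1.435 * 2203.7809 / 28743.3
e = 0.110023 m = 110.0 mm

110.0


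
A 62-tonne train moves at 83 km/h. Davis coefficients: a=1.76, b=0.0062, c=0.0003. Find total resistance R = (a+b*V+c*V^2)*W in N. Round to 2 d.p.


b*V = 0.0062 * 83 = 0.5146
c*V^2 = 0.0003 * 6889 = 2.0667
R_per_t = 1.76 + 0.5146 + 2.0667 = 4.3413 N/t
R_total = 4.3413 * 62 = 269.16 N

269.16


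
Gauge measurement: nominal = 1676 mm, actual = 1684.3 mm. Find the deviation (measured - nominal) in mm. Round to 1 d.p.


Deviation = measured - nominal
Deviation = 1684.3 - 1676
Deviation = 8.3 mm

8.3


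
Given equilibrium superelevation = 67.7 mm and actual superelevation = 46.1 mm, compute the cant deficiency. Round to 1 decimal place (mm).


Cant deficiency = equilibrium cant - actual cant
CD = 67.7 - 46.1
CD = 21.6 mm

21.6


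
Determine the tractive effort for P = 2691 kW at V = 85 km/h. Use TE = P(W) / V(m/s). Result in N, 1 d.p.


Convert: P = 2691 kW = 2691000 W
V = 85 / 3.6 = 23.6111 m/s
TE = 2691000 / 23.6111
TE = 113971.8 N

113971.8


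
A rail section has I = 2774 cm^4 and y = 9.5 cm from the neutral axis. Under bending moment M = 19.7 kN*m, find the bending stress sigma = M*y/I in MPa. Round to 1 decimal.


Convert units:
M = 19.7 kN*m = 19700000 N*mm
y = 9.5 cm = 95 mm
I = 2774 cm^4 = 27740000 mm^4
sigma = 19700000 * 95 / 27740000
sigma = 67.5 MPa

67.5


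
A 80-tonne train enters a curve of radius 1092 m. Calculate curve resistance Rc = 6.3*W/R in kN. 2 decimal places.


Rc = 6.3 * W / R
Rc = 6.3 * 80 / 1092
Rc = 504.0 / 1092
Rc = 0.46 kN

0.46


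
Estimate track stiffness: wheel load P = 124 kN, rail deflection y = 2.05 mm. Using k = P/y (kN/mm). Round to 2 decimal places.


Track stiffness k = P / y
k = 124 / 2.05
k = 60.49 kN/mm

60.49


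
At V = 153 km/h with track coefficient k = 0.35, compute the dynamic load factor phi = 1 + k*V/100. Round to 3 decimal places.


phi = 1 + k * V / 100
phi = 1 + 0.35 * 153 / 100
phi = 1 + 0.5355
phi = 1.536

1.536


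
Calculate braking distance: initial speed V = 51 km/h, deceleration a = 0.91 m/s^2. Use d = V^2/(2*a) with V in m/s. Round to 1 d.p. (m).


Convert speed: V = 51 / 3.6 = 14.1667 m/s
V^2 = 200.6944
d = 200.6944 / (2 * 0.91)
d = 200.6944 / 1.82
d = 110.3 m

110.3


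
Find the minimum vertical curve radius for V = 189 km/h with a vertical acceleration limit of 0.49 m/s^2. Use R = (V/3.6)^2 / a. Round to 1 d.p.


Convert speed: V = 189 / 3.6 = 52.5 m/s
V^2 = 2756.25 m^2/s^2
R_v = 2756.25 / 0.49
R_v = 5625.0 m

5625.0


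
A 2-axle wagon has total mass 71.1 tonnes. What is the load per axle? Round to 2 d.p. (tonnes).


Load per axle = total weight / number of axles
Load = 71.1 / 2
Load = 35.55 tonnes

35.55


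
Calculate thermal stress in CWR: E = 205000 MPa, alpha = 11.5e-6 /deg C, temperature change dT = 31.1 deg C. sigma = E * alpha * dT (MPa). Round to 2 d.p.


sigma = E * alpha * dT
sigma = 205000 * 11.5e-6 * 31.1
sigma = 2.3575 * 31.1
sigma = 73.32 MPa

73.32


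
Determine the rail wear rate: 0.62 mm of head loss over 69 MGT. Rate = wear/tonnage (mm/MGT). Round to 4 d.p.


Wear rate = total wear / cumulative tonnage
Rate = 0.62 / 69
Rate = 0.0090 mm/MGT

0.0090


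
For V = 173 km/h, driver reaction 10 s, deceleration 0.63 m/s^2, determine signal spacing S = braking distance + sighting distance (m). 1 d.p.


V = 173 / 3.6 = 48.0556 m/s
Braking distance = 48.0556^2 / (2*0.63) = 1832.8067 m
Sighting distance = 48.0556 * 10 = 480.5556 m
S = 1832.8067 + 480.5556 = 2313.4 m

2313.4


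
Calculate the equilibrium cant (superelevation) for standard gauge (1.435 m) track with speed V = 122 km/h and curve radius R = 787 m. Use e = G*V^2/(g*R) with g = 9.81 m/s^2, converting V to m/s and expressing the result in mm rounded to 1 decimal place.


Convert speed: V = 122 / 3.6 = 33.8889 m/s
Apply formula: e = 1.435 * 33.8889^2 / (9.81 * 787)
e = 1.435 * 1148.4568 / 7720.47
e = 0.213463 m = 213.5 mm

213.5


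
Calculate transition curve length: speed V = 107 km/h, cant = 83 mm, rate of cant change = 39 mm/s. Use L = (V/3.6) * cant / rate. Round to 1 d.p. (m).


Convert speed: V = 107 / 3.6 = 29.7222 m/s
L = 29.7222 * 83 / 39
L = 2466.9444 / 39
L = 63.3 m

63.3


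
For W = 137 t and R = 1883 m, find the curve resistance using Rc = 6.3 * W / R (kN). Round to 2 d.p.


Rc = 6.3 * W / R
Rc = 6.3 * 137 / 1883
Rc = 863.1 / 1883
Rc = 0.46 kN

0.46


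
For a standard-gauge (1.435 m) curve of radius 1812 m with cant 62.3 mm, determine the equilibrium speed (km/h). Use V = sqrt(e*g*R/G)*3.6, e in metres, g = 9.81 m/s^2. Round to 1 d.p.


Convert cant: e = 62.3 mm = 0.0623 m
V_ms = sqrt(0.0623 * 9.81 * 1812 / 1.435)
V_ms = sqrt(771.72638) = 27.78 m/s
V = 27.78 * 3.6 = 100.0 km/h

100.0


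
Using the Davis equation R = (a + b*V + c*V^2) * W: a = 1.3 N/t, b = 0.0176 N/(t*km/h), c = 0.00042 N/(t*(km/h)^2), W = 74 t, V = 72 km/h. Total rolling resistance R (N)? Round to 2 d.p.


b*V = 0.0176 * 72 = 1.2672
c*V^2 = 0.00042 * 5184 = 2.17728
R_per_t = 1.3 + 1.2672 + 2.17728 = 4.74448 N/t
R_total = 4.74448 * 74 = 351.09 N

351.09


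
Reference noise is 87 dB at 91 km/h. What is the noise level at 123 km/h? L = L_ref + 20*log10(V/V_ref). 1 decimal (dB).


V/V_ref = 123 / 91 = 1.351648
log10(1.351648) = 0.130864
20 * 0.130864 = 2.6173
L = 87 + 2.6173 = 89.6 dB

89.6


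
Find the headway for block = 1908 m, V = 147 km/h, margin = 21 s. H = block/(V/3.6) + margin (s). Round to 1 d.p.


V = 147 / 3.6 = 40.8333 m/s
Block traversal time = 1908 / 40.8333 = 46.7265 s
Headway = 46.7265 + 21
Headway = 67.7 s

67.7


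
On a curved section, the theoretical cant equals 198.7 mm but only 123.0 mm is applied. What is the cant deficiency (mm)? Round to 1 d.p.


Cant deficiency = equilibrium cant - actual cant
CD = 198.7 - 123.0
CD = 75.7 mm

75.7


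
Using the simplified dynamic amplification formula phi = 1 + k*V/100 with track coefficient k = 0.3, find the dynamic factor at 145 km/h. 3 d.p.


phi = 1 + k * V / 100
phi = 1 + 0.3 * 145 / 100
phi = 1 + 0.435
phi = 1.435

1.435


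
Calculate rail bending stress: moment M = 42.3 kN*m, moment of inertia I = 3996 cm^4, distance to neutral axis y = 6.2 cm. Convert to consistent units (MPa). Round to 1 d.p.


Convert units:
M = 42.3 kN*m = 42300000 N*mm
y = 6.2 cm = 62 mm
I = 3996 cm^4 = 39960000 mm^4
sigma = 42300000 * 62 / 39960000
sigma = 65.6 MPa

65.6


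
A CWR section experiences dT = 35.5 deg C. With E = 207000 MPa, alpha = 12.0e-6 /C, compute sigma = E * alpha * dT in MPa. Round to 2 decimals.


sigma = E * alpha * dT
sigma = 207000 * 12.0e-6 * 35.5
sigma = 2.484 * 35.5
sigma = 88.18 MPa

88.18


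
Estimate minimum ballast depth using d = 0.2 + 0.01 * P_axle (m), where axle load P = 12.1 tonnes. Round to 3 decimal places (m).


d = 0.2 + 0.01 * 12.1
d = 0.2 + 0.121
d = 0.321 m

0.321


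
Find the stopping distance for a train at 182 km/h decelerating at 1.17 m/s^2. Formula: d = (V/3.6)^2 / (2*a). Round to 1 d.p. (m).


Convert speed: V = 182 / 3.6 = 50.5556 m/s
V^2 = 2555.8642
d = 2555.8642 / (2 * 1.17)
d = 2555.8642 / 2.34
d = 1092.2 m

1092.2


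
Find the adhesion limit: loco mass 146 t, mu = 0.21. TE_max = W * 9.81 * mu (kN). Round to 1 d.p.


TE_max = W * g * mu
TE_max = 146 * 9.81 * 0.21
TE_max = 1432.26 * 0.21
TE_max = 300.8 kN

300.8


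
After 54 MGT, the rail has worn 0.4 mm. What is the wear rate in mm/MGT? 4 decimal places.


Wear rate = total wear / cumulative tonnage
Rate = 0.4 / 54
Rate = 0.0074 mm/MGT

0.0074


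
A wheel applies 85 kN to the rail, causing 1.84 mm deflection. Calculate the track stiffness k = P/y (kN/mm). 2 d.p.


Track stiffness k = P / y
k = 85 / 1.84
k = 46.20 kN/mm

46.20


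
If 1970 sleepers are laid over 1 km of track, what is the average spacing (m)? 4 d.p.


Spacing = 1000 m / number of sleepers
Spacing = 1000 / 1970
Spacing = 0.5076 m

0.5076


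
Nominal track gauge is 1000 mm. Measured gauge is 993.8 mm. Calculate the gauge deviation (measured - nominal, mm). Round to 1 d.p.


Deviation = measured - nominal
Deviation = 993.8 - 1000
Deviation = -6.2 mm

-6.2


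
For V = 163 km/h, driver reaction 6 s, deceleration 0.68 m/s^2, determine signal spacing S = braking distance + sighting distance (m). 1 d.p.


V = 163 / 3.6 = 45.2778 m/s
Braking distance = 45.2778^2 / (2*0.68) = 1507.4097 m
Sighting distance = 45.2778 * 6 = 271.6667 m
S = 1507.4097 + 271.6667 = 1779.1 m

1779.1


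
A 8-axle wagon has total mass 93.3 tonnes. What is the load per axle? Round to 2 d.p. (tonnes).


Load per axle = total weight / number of axles
Load = 93.3 / 8
Load = 11.66 tonnes

11.66


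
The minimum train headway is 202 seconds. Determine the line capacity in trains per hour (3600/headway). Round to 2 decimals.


Capacity = 3600 / headway
Capacity = 3600 / 202
Capacity = 17.82 trains/hour

17.82
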